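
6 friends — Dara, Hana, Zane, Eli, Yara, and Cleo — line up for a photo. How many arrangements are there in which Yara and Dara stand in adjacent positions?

Treat {Yara, Dara} as a single unit. There are 5 units to order, and the pair itself can be ordered 2 ways.
So the count is 2·(5)! = 240.

240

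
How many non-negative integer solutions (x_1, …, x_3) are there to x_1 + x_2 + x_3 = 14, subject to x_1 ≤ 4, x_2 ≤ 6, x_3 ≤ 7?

10

Without the upper bounds there are C(16,2) = 120 ways to split 14 among 3 variables.
Subtract solutions that violate a single cap (substitute x_i' = x_i − (cap_i+1)): x_1 ≥ 5 gives C(11,2) = 55; x_2 ≥ 7 gives C(9,2) = 36; x_3 ≥ 8 gives C(8,2) = 28. Together 119.
Add back pairs where two caps are both exceeded: 6 + 3 + 0 = 9.
By inclusion–exclusion the count is 120 − 119 + 9 = 10.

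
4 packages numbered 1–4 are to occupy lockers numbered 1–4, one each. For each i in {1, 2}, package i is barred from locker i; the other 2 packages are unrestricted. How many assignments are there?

14

Let Aᵢ (for i ∈ {1, 2}) be the placements that put package i in its forbidden locker. Any j of these fix j positions, leaving (4−j)! ways to fill the rest, and there are C(2,j) ways to pick which j.
By inclusion–exclusion, the number of valid placements is Σ_{j=0}^{2} (−1)^j C(2,j)·(4−j)!.
Computing: 24 − 12 + 2 = 14.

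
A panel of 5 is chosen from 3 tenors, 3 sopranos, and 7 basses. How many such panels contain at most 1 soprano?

Split by how many sopranos are chosen (0 through 1).
Sum: C(3,0)·C(10,5) + C(3,1)·C(10,4) = 252 + 630 = 882.

882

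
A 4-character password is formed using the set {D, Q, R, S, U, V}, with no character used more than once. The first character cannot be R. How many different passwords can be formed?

The first character has 6−1 = 5 choices (anything except R).
The remaining 3 characters are filled from the other 5 symbols without repetition: 5 × 4 × 3 = 60.
Total: 5 × 60 = 300.

300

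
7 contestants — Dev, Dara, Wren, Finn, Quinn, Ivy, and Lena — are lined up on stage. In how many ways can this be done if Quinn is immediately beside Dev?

1440

Place the 5 others and the Quinn-Dev pair as 6 objects in a line; the pair has 2 internal arrangements.
So the count is 2·(6)! = 1440.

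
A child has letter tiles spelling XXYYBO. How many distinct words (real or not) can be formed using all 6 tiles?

XXYYBO has 6 letters with X appearing twice and Y appearing twice.
Dividing 6! = 720 by 2!·2! = 4 for the repeated letters gives 180.

180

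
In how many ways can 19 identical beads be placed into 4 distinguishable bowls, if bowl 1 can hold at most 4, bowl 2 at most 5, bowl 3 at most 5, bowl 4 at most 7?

10

By stars and bars, unrestricted non-negative solutions to x_1+…+x_4 = 19 number C(19+3,3) = 1540.
Subtract solutions that violate a single cap (substitute x_i' = x_i − (cap_i+1)): x_1 ≥ 5 gives C(17,3) = 680; x_2 ≥ 6 gives C(16,3) = 560; x_3 ≥ 6 gives C(16,3) = 560; x_4 ≥ 8 gives C(14,3) = 364. Together 2164.
Add back pairs where two caps are both exceeded: 165 + 165 + 84 + 120 + 56 + 56 = 646.
Subtract triples: 10 + 1 + 1 + 0 = 12.
By inclusion–exclusion the count is 1540 − 2164 + 646 − 12 = 10.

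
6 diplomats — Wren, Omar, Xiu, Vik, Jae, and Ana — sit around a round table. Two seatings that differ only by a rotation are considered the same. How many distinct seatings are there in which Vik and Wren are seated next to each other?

Treat {Vik, Wren} as one unit (2 internal orders) and seat the resulting 5 units around the table: (4)! circular arrangements.
So 2 × (4)! = 2 × 24 = 48.

48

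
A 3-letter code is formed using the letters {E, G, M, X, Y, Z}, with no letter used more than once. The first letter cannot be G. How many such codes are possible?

The first letter has 6−1 = 5 choices (anything except G).
The remaining 2 letters are filled from the other 5 symbols without repetition: 5 × 4 = 20.
Total: 5 × 20 = 100.

100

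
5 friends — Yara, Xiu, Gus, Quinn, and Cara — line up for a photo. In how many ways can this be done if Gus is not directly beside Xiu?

72

There are 5! = 120 arrangements in all. If Gus and Xiu are adjacent, merging them into one block gives 2·(4)! = 48 arrangements.
So 120 − 48 = 72 arrangements keep them apart.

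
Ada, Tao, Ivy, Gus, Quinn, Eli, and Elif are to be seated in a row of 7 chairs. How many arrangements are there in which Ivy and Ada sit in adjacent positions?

1440

Place the 5 others and the Ivy-Ada pair as 6 objects in a line; the pair has 2 internal arrangements.
So the count is 2·(6)! = 1440.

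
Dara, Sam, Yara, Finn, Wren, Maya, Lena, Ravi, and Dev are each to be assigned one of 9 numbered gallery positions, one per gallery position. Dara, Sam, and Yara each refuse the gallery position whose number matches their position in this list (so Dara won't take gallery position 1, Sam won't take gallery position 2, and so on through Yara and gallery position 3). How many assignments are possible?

Let Aᵢ (for i ∈ {1, 2, 3}) be the placements that put person i in their forbidden gallery position. Any j of these fix j positions, leaving (9−j)! ways to fill the rest, and there are C(3,j) ways to pick which j.
By inclusion–exclusion, the number of valid placements is Σ_{j=0}^{3} (−1)^j C(3,j)·(9−j)!.
Computing: 362880 − 120960 + 15120 − 720 = 256320.

256320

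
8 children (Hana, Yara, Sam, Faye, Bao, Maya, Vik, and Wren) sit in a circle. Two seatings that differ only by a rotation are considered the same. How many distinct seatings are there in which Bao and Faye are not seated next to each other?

3600

Without the restriction there are (7)! = 5040 seatings.
Seatings with Bao beside Faye: treat them as a block with 2 internal orders, giving 2 × (6)! = 1440.
Subtracting, 5040 − 1440 = 3600.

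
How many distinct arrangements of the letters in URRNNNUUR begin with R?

560

Fix R in the first position and arrange the remaining 8 letters.
Those 8 letters have N appearing 3 times, R appearing twice, and U appearing 3 times, giving (8)!/(3!·3!·2!) = 560.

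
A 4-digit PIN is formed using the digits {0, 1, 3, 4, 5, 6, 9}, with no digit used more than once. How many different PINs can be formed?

With no repetition, fill the 4 digits in order: 7 choices, then 6, down to 4.
7 × 6 × 5 × 4 = 840.

840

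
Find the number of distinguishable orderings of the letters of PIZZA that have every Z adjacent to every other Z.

Treat the 2 copies of Z as a single block. The multiset to arrange is then {ZZ, A, I, P}, 4 items in all.
All 4 items are distinct, so there are (4)! = 24 arrangements.

24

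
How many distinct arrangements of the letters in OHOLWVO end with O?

360

Fix O in the last position and arrange the remaining 6 letters.
Those 6 letters have O appearing twice, giving (6)!/(2!) = 360.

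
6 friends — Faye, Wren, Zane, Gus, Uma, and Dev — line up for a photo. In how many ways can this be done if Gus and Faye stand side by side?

240

Treat {Gus, Faye} as a single unit. There are 5 units to order, and the pair itself can be ordered 2 ways.
So the count is 2·(5)! = 240.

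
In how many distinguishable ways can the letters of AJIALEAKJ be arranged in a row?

30240

Letter multiplicities in AJIALEAKJ: A×3, E×1, I×1, J×2, K×1, L×1.
So there are 9! / (3!·2!) = 30240 distinguishable arrangements.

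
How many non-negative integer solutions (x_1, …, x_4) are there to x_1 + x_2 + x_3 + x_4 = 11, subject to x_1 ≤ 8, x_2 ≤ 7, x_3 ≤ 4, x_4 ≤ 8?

240

Without the upper bounds there are C(14,3) = 364 ways to split 11 among 4 variables.
Subtract solutions that violate a single cap (substitute x_i' = x_i − (cap_i+1)): x_1 ≥ 9 gives C(5,3) = 10; x_2 ≥ 8 gives C(6,3) = 20; x_3 ≥ 5 gives C(9,3) = 84; x_4 ≥ 9 gives C(5,3) = 10. Together 124.
No two caps can be exceeded simultaneously, so the pair terms are all 0.
By inclusion–exclusion the count is 364 − 124 + 0 = 240.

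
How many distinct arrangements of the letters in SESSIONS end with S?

840

With the last slot taken by S, it remains to arrange the other 7 letters (ESSIONS).
Those 7 letters have S appearing 3 times, giving (7)!/(3!) = 840.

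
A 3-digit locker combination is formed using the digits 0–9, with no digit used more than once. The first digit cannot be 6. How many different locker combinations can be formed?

648

The first digit has 10−1 = 9 choices (anything except 6).
The remaining 2 digits are filled from the other 9 symbols without repetition: 9 × 8 = 72.
Total: 9 × 72 = 648.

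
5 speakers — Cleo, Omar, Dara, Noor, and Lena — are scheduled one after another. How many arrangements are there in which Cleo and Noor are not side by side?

There are 5! = 120 arrangements in all. If Cleo and Noor are adjacent, merging them into one block gives 2·(4)! = 48 arrangements.
So 120 − 48 = 72 arrangements keep them apart.

72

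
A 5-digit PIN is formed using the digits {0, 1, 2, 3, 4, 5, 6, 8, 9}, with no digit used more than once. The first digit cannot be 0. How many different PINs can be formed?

13440

The first digit has 9−1 = 8 choices (anything except 0).
The remaining 4 digits are filled from the other 8 symbols without repetition: 8 × 7 × 6 × 5 = 1680.
Total: 8 × 1680 = 13440.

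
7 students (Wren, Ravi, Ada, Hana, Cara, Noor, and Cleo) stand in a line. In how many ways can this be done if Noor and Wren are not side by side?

Of the 7! = 5040 arrangements, those with Noor and Wren adjacent number 2 × 6! = 1440 (treat the pair as a block with 2 internal orders).
Complementary counting: 5040 − 1440 = 3600.

3600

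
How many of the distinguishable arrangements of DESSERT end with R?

180

With the last slot taken by R, it remains to arrange the other 6 letters (DESSET).
Those 6 letters have E appearing twice and S appearing twice, giving (6)!/(2!·2!) = 180.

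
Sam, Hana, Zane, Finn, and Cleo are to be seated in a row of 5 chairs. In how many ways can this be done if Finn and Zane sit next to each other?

Glue Finn and Zane into one block (2 internal orders), leaving 4 units to arrange in a row.
So the count is 2·(4)! = 48.

48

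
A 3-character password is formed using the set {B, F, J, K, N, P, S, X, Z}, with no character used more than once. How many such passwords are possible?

With no repetition, fill the 3 characters in order: 9 choices, then 8, down to 7.
That product is 9 × 8 × 7 = 504.

504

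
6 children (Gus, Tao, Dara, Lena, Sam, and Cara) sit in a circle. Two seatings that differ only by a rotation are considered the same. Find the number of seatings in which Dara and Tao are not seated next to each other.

All circular seatings of 6 people number (5)! = 120.
Those with Dara next to Tao: fuse the pair into one unit and seat 5 units around a circle — 2·(4)! = 48.
Subtracting, 120 − 48 = 72.

72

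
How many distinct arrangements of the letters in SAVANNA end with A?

With the last slot taken by A, it remains to arrange the other 6 letters (SVANNA).
Those 6 letters have A appearing twice and N appearing twice, giving (6)!/(2!·2!) = 180.

180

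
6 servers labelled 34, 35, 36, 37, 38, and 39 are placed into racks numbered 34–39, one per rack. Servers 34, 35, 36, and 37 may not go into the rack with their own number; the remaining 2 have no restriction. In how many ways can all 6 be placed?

Let Aᵢ (for 34 ≤ i ≤ 37) be the placements that put server i in its forbidden rack. Any j of these fix j positions, leaving (6−j)! ways to fill the rest, and there are C(4,j) ways to pick which j.
By inclusion–exclusion, the number of valid placements is Σ_{j=0}^{4} (−1)^j C(4,j)·(6−j)!.
Computing: 720 − 480 + 144 − 24 + 2 = 362.

362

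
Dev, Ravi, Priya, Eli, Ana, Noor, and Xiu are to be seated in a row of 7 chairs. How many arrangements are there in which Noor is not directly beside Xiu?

3600

There are 7! = 5040 arrangements in all. If Noor and Xiu are adjacent, merging them into one block gives 2·(6)! = 1440 arrangements.
Complementary counting: 5040 − 1440 = 3600.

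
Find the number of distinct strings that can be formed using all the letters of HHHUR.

20

The 5 letters of HHHUR have repeats: H appearing 3 times.
The number of distinct arrangements is 5!/(3!) = 120/6 = 20.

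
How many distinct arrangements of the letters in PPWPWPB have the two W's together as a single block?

30

Treat the 2 copies of W as a single block. The multiset to arrange is then {WW, B, P, P, P, P}, 6 items in all.
That gives (6)!/(4!) = 30 arrangements.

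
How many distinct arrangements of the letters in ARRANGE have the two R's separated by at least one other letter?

There are 7!/(2!·2!) = 1260 arrangements of ARRANGE in total.
If the two R's are adjacent, glue them into one block, leaving 6 items to arrange: (6)!/(2!) = 360 ways.
Hence 1260 − 360 = 900.

900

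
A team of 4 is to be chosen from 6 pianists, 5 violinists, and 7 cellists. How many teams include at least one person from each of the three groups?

1575

Unrestricted: C(18,4) = 3060 ways to pick any 4 of the 18.
Selections missing a whole group: no pianists → C(12,4) = 495; no violinists → C(13,4) = 715; no cellists → C(11,4) = 330.
Add back selections omitting two groups (i.e. drawn from a single group): C(6,4) + C(5,4) + C(7,4) = 55.
By inclusion–exclusion: 3060 − 1540 + 55 = 1575.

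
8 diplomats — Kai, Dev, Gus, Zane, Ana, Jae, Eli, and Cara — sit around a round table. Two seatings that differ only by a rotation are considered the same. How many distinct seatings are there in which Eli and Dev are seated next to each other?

1440

Treat {Eli, Dev} as one unit (2 internal orders) and seat the resulting 7 units around the table: (6)! circular arrangements.
So 2 × (6)! = 2 × 720 = 1440.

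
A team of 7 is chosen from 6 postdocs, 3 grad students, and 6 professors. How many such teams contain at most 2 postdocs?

2430

Split by how many postdocs are chosen (0 through 2).
Sum: C(6,0)·C(9,7) + C(6,1)·C(9,6) + C(6,2)·C(9,5) = 36 + 504 + 1890 = 2430.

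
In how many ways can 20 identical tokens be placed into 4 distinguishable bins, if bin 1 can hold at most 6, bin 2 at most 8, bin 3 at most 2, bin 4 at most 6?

Ignoring the caps, the number of non-negative solutions to x_1+…+x_4 = 20 is C(23,3) = 1771.
Subtract solutions that violate a single cap (substitute x_i' = x_i − (cap_i+1)): x_1 ≥ 7 gives C(16,3) = 560; x_2 ≥ 9 gives C(14,3) = 364; x_3 ≥ 3 gives C(20,3) = 1140; x_4 ≥ 7 gives C(16,3) = 560. Together 2624.
Add back pairs where two caps are both exceeded: 35 + 286 + 84 + 165 + 35 + 286 = 891.
Subtract triples: 4 + 0 + 20 + 4 = 28.
By inclusion–exclusion the count is 1771 − 2624 + 891 − 28 = 10.

10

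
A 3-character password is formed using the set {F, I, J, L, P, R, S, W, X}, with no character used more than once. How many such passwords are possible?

Choose and order 3 of the 9 symbols: the first character has 9 options, the next 8, then 7.
That product is 9 × 8 × 7 = 504.

504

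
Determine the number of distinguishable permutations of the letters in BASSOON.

1260

Letter multiplicities in BASSOON: A×1, B×1, N×1, O×2, S×2.
Dividing 7! = 5040 by 2!·2! = 4 for the repeated letters gives 1260.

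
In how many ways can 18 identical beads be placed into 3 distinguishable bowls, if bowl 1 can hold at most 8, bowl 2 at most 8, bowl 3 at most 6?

By stars and bars, unrestricted non-negative solutions to x_1+…+x_3 = 18 number C(18+2,2) = 190.
Subtract solutions that violate a single cap (substitute x_i' = x_i − (cap_i+1)): x_1 ≥ 9 gives C(11,2) = 55; x_2 ≥ 9 gives C(11,2) = 55; x_3 ≥ 7 gives C(13,2) = 78. Together 188.
Add back pairs where two caps are both exceeded: 1 + 6 + 6 = 13.
By inclusion–exclusion the count is 190 − 188 + 13 = 15.

15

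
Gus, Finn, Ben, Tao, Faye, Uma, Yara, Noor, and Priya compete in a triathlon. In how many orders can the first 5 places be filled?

15120

This is an ordered selection of 5 from 9: P(9,5).
That gives 9 × 8 × 7 × 6 × 5 = 15120.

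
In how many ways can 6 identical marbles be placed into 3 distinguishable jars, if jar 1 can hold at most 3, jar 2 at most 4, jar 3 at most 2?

By stars and bars, unrestricted non-negative solutions to x_1+…+x_3 = 6 number C(6+2,2) = 28.
Subtract solutions that violate a single cap (substitute x_i' = x_i − (cap_i+1)): x_1 ≥ 4 gives C(4,2) = 6; x_2 ≥ 5 gives C(3,2) = 3; x_3 ≥ 3 gives C(5,2) = 10. Together 19.
No two caps can be exceeded simultaneously, so the pair terms are all 0.
By inclusion–exclusion the count is 28 − 19 + 0 = 9.

9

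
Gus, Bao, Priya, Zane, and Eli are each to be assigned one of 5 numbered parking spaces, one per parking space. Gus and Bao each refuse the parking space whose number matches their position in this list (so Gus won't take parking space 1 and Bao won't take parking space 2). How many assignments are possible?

Let Aᵢ (for i ∈ {1, 2}) be the placements that put person i in their forbidden parking space. Any j of these fix j positions, leaving (5−j)! ways to fill the rest, and there are C(2,j) ways to pick which j.
By inclusion–exclusion, the number of valid placements is Σ_{j=0}^{2} (−1)^j C(2,j)·(5−j)!.
Computing: 120 − 48 + 6 = 78.

78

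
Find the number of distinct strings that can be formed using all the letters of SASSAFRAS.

2520

Letter multiplicities in SASSAFRAS: A×3, F×1, R×1, S×4.
The number of distinct arrangements is 9!/(4!·3!) = 362880/144 = 2520.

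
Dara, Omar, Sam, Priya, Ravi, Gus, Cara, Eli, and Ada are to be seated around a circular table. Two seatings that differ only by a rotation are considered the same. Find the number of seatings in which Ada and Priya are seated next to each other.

10080

Glue Ada and Priya into a block (2 internal orders). Seating 8 units around a circle gives (7)! arrangements.
So 2 × (7)! = 2 × 5040 = 10080.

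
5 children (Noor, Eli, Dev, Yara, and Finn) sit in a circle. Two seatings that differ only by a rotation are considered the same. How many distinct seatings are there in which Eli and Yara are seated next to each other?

12

Treat {Eli, Yara} as one unit (2 internal orders) and seat the resulting 4 units around the table: (3)! circular arrangements.
So 2 × (3)! = 2 × 6 = 12.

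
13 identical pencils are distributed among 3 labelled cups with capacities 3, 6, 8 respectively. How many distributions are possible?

14

By stars and bars, unrestricted non-negative solutions to x_1+…+x_3 = 13 number C(13+2,2) = 105.
Subtract solutions that violate a single cap (substitute x_i' = x_i − (cap_i+1)): x_1 ≥ 4 gives C(11,2) = 55; x_2 ≥ 7 gives C(8,2) = 28; x_3 ≥ 9 gives C(6,2) = 15. Together 98.
Add back pairs where two caps are both exceeded: 6 + 1 + 0 = 7.
By inclusion–exclusion the count is 105 − 98 + 7 = 14.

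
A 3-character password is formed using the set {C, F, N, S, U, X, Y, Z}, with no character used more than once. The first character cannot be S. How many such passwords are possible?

The first character has 8−1 = 7 choices (anything except S).
The remaining 2 characters are filled from the other 7 symbols without repetition: 7 × 6 = 42.
Total: 7 × 42 = 294.

294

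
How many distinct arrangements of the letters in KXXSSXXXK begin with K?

168

Fix K in the first position and arrange the remaining 8 letters.
Those 8 letters have S appearing twice and X appearing 5 times, giving (8)!/(5!·2!) = 168.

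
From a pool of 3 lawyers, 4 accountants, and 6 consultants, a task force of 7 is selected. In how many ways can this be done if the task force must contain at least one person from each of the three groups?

Total 7-person selections from all 13: C(13,7) = 1716.
Selections missing a whole group: no lawyers → C(10,7) = 120; no accountants → C(9,7) = 36; no consultants → C(7,7) = 1.
Add back selections omitting two groups (i.e. drawn from a single group): C(3,7) + C(4,7) + C(6,7) = 0.
By inclusion–exclusion: 1716 − 157 + 0 = 1559.

1559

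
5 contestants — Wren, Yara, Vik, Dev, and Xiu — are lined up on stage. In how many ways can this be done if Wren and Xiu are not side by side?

72

There are 5! = 120 arrangements in all. If Wren and Xiu are adjacent, merging them into one block gives 2·(4)! = 48 arrangements.
So 120 − 48 = 72 arrangements keep them apart.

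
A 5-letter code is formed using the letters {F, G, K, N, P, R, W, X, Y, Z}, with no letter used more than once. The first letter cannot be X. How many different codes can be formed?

27216

The first letter has 10−1 = 9 choices (anything except X).
The remaining 4 letters are filled from the other 9 symbols without repetition: 9 × 8 × 7 × 6 = 3024.
Total: 9 × 3024 = 27216.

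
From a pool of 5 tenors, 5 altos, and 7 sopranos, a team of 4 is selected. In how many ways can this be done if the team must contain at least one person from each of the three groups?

1225

With no constraint there are C(17,4) = 2380 possible selections.
Selections missing a whole group: no tenors → C(12,4) = 495; no altos → C(12,4) = 495; no sopranos → C(10,4) = 210.
Add back selections omitting two groups (i.e. drawn from a single group): C(5,4) + C(5,4) + C(7,4) = 45.
By inclusion–exclusion: 2380 − 1200 + 45 = 1225.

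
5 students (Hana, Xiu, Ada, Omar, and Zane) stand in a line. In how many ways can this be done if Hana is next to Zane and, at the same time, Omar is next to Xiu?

Treat {Hana,Zane} as one block (2 orders) and {Omar,Xiu} as another (2 orders).
That leaves 3 units to arrange: 2 × 2 × 3! = 4 × 6 = 24.

24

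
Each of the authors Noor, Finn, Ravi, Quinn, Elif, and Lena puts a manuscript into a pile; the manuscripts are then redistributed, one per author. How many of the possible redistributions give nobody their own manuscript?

265

Count assignments avoiding every fixed point. For any j of the 6 authors fixed to their own manuscript, the other 6−j can be arranged in (6−j)! ways.
By inclusion–exclusion this is Σ_{j=0}^{6} (−1)^j C(6,j)·(6−j)!.
Computing: 720 − 720 + 360 − 120 + 30 − 6 + 1 = 265.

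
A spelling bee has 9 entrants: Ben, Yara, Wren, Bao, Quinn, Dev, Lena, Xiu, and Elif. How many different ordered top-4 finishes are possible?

3024

This is an ordered selection of 4 from 9: P(9,4).
That gives 9 × 8 × 7 × 6 = 3024.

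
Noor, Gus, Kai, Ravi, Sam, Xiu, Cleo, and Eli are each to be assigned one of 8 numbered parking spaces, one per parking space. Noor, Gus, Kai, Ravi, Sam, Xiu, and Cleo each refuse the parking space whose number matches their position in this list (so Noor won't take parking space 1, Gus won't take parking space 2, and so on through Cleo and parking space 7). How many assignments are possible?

16687

Let Aᵢ (for 1 ≤ i ≤ 7) be the placements that put person i in their forbidden parking space. Any j of these fix j positions, leaving (8−j)! ways to fill the rest, and there are C(7,j) ways to pick which j.
By inclusion–exclusion, the number of valid placements is Σ_{j=0}^{7} (−1)^j C(7,j)·(8−j)!.
Computing: 40320 − 35280 + 15120 − 4200 + 840 − 126 + 14 − 1 = 16687.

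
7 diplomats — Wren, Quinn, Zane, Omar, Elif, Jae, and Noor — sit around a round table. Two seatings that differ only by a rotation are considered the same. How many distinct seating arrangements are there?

Fix one person's seat to break rotational symmetry; the remaining 6 people can be arranged in (6)! = 720 ways.

720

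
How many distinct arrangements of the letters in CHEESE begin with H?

Fix H in the first position and arrange the remaining 5 letters.
Those 5 letters have E appearing 3 times, giving (5)!/(3!) = 20.

20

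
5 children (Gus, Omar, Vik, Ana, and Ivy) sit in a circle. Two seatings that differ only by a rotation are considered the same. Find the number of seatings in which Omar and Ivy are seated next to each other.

Glue Omar and Ivy into a block (2 internal orders). Seating 4 units around a circle gives (3)! arrangements.
So 2 × (3)! = 2 × 6 = 12.

12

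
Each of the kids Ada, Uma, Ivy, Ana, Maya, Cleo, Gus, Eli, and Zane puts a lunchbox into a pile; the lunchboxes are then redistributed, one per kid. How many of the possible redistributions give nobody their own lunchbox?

133496

This is the derangement count D_9: permutations of 9 items with no fixed point.
By inclusion–exclusion this is Σ_{j=0}^{9} (−1)^j C(9,j)·(9−j)!.
Computing: 362880 − 362880 + 181440 − 60480 + 15120 − 3024 + 504 − 72 + 9 − 1 = 133496.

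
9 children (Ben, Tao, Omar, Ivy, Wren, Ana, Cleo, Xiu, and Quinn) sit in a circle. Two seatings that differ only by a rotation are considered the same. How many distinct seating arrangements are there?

40320

Around a circle, 9 distinct people have 9!/9 = (8)! = 40320 rotationally distinct seatings.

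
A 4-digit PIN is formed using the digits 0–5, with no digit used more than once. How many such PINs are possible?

This is a permutation of 4 out of 6: P(6,4) = 6!/2!.
6 × 5 × 4 × 3 = 360.

360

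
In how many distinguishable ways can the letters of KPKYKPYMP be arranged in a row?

Letter multiplicities in KPKYKPYMP: K×3, M×1, P×3, Y×2.
The number of distinct arrangements is 9!/(3!·3!·2!) = 362880/72 = 5040.

5040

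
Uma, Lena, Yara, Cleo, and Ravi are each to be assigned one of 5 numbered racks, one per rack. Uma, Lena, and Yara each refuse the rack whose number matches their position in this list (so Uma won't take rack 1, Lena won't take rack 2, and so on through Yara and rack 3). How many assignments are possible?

Let Aᵢ (for i ∈ {1, 2, 3}) be the placements that put person i in their forbidden rack. Any j of these fix j positions, leaving (5−j)! ways to fill the rest, and there are C(3,j) ways to pick which j.
By inclusion–exclusion, the number of valid placements is Σ_{j=0}^{3} (−1)^j C(3,j)·(5−j)!.
Computing: 120 − 72 + 18 − 2 = 64.

64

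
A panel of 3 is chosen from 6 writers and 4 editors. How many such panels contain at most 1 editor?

80

Split by how many editors are chosen (0 through 1).
Sum: C(4,0)·C(6,3) + C(4,1)·C(6,2) = 20 + 60 = 80.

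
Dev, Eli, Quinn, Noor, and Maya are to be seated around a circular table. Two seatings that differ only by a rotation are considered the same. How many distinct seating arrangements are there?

Seat Dev anywhere (absorbing the rotational symmetry), then permute the other 4: (4)! = 24.

24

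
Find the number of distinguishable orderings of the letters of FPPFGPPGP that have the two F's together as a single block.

168

Treat the 2 copies of F as a single block. The multiset to arrange is then {FF, G, G, P, P, P, P, P}, 8 items in all.
That gives (8)!/(5!·2!) = 168 arrangements.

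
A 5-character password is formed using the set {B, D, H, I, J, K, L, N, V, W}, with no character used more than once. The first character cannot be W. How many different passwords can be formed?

27216

The first character has 10−1 = 9 choices (anything except W).
The remaining 4 characters are filled from the other 9 symbols without repetition: 9 × 8 × 7 × 6 = 3024.
Total: 9 × 3024 = 27216.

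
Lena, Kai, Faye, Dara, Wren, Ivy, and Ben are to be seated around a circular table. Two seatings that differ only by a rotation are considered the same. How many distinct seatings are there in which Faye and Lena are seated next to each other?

240

Treat {Faye, Lena} as one unit (2 internal orders) and seat the resulting 6 units around the table: (5)! circular arrangements.
So 2 × (5)! = 2 × 120 = 240.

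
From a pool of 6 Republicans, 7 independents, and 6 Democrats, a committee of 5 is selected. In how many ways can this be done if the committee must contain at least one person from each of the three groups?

8295

Total 5-person selections from all 19: C(19,5) = 11628.
Selections missing a whole group: no Republicans → C(13,5) = 1287; no independents → C(12,5) = 792; no Democrats → C(13,5) = 1287.
Add back selections omitting two groups (i.e. drawn from a single group): C(6,5) + C(7,5) + C(6,5) = 33.
By inclusion–exclusion: 11628 − 3366 + 33 = 8295.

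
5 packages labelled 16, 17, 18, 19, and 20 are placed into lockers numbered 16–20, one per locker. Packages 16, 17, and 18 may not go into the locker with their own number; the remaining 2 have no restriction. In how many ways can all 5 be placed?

Let Aᵢ (for i ∈ {16, 17, 18}) be the placements that put package i in its forbidden locker. Any j of these fix j positions, leaving (5−j)! ways to fill the rest, and there are C(3,j) ways to pick which j.
By inclusion–exclusion, the number of valid placements is Σ_{j=0}^{3} (−1)^j C(3,j)·(5−j)!.
Computing: 120 − 72 + 18 − 2 = 64.

64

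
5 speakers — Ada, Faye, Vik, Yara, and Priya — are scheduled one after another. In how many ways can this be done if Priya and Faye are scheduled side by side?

Glue Priya and Faye into one block (2 internal orders), leaving 4 units to arrange in a row.
So the count is 2·(4)! = 48.

48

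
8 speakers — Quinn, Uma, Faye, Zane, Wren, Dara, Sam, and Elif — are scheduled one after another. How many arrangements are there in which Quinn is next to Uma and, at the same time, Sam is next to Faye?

Treat {Quinn,Uma} as one block (2 orders) and {Sam,Faye} as another (2 orders).
That leaves 6 units to arrange: 2 × 2 × 6! = 4 × 720 = 2880.

2880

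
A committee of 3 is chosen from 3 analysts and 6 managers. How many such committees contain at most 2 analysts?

Split by how many analysts are chosen (0 through 2).
Sum: C(3,0)·C(6,3) + C(3,1)·C(6,2) + C(3,2)·C(6,1) = 20 + 45 + 18 = 83.

83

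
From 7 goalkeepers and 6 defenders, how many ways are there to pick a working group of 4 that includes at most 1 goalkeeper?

Split by how many goalkeepers are chosen (0 through 1).
Sum: C(7,0)·C(6,4) + C(7,1)·C(6,3) = 15 + 140 = 155.

155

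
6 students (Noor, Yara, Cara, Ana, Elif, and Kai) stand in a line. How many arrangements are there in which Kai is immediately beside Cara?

Glue Kai and Cara into one block (2 internal orders), leaving 5 units to arrange in a row.
That gives 2 × 5! = 2 × 120 = 240.

240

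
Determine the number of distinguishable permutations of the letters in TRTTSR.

The 6 letters of TRTTSR have repeats: R appearing twice and T appearing 3 times.
The number of distinct arrangements is 6!/(3!·2!) = 720/12 = 60.

60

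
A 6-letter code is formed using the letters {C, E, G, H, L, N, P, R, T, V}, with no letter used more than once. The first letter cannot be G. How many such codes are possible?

136080

The first letter has 10−1 = 9 choices (anything except G).
The remaining 5 letters are filled from the other 9 symbols without repetition: 9 × 8 × 7 × 6 × 5 = 15120.
Total: 9 × 15120 = 136080.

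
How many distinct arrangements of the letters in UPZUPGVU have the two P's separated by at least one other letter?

Total arrangements of UPZUPGVU: 8!/(3!·2!) = 3360.
Arrangements with the P's together: treat PP as one letter, giving (7)!/(3!) = 840.
Subtracting, 3360 − 840 = 2520 arrangements keep the P's apart.

2520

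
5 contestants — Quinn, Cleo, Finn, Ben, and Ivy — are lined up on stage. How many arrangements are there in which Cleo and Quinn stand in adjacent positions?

48

Place the 3 others and the Cleo-Quinn pair as 4 objects in a line; the pair has 2 internal arrangements.
So the count is 2·(4)! = 48.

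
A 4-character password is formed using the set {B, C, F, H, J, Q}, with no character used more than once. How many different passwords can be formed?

360

Choose and order 4 of the 6 symbols: the first character has 6 options, the next 5, then 4, 3.
6 × 5 × 4 × 3 = 360.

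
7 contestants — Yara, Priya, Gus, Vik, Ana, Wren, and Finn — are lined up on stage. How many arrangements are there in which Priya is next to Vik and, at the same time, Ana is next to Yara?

Treat {Priya,Vik} as one block (2 orders) and {Ana,Yara} as another (2 orders).
That leaves 5 units to arrange: 2 × 2 × 5! = 4 × 120 = 480.

480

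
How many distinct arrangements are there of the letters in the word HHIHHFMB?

HHIHHFMB has 8 letters with H appearing 4 times.
The number of distinct arrangements is 8!/(4!) = 40320/24 = 1680.

1680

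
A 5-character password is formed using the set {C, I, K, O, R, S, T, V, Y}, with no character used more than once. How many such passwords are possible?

With no repetition, fill the 5 characters in order: 9 choices, then 8, down to 5.
9 × 8 × 7 × 6 × 5 = 15120.

15120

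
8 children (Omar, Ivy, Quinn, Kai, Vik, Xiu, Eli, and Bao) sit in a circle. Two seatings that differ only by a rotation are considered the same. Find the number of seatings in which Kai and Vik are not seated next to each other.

Without the restriction there are (7)! = 5040 seatings.
Seatings with Kai beside Vik: treat them as a block with 2 internal orders, giving 2 × (6)! = 1440.
Subtracting, 5040 − 1440 = 3600.

3600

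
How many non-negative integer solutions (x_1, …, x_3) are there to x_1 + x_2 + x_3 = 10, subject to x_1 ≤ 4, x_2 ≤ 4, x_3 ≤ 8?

Without the upper bounds there are C(12,2) = 66 ways to split 10 among 3 variables.
Subtract solutions that violate a single cap (substitute x_i' = x_i − (cap_i+1)): x_1 ≥ 5 gives C(7,2) = 21; x_2 ≥ 5 gives C(7,2) = 21; x_3 ≥ 9 gives C(3,2) = 3. Together 45.
Add back pairs where two caps are both exceeded: 1 + 0 + 0 = 1.
By inclusion–exclusion the count is 66 − 45 + 1 = 22.

22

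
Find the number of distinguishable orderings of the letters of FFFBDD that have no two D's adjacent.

40

Total arrangements of FFFBDD: 6!/(3!·2!) = 60.
If the two D's are adjacent, glue them into one block, leaving 5 items to arrange: (5)!/(3!) = 20 ways.
Hence 60 − 20 = 40.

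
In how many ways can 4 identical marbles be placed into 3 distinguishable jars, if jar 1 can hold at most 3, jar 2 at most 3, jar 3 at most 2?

10

By stars and bars, unrestricted non-negative solutions to x_1+…+x_3 = 4 number C(4+2,2) = 15.
Subtract solutions that violate a single cap (substitute x_i' = x_i − (cap_i+1)): x_1 ≥ 4 gives C(2,2) = 1; x_2 ≥ 4 gives C(2,2) = 1; x_3 ≥ 3 gives C(3,2) = 3. Together 5.
No two caps can be exceeded simultaneously, so the pair terms are all 0.
By inclusion–exclusion the count is 15 − 5 + 0 = 10.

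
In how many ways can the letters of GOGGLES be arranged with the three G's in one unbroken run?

120

Treat the 3 copies of G as a single block. The multiset to arrange is then {GGG, E, L, O, S}, 5 items in all.
All 5 items are distinct, so there are (5)! = 120 arrangements.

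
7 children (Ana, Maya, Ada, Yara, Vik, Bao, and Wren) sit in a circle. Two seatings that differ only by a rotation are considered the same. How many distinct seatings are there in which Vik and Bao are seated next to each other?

Treat {Vik, Bao} as one unit (2 internal orders) and seat the resulting 6 units around the table: (5)! circular arrangements.
So 2 × (5)! = 2 × 120 = 240.

240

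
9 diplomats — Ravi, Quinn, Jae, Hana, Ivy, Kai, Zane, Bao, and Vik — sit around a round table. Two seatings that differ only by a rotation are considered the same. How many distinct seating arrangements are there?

Around a circle, 9 distinct people have 9!/9 = (8)! = 40320 rotationally distinct seatings.

40320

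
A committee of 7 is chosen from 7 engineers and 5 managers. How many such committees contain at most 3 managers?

596

Split by how many managers are chosen (0 through 3).
Sum: C(5,0)·C(7,7) + C(5,1)·C(7,6) + C(5,2)·C(7,5) + C(5,3)·C(7,4) = 1 + 35 + 210 + 350 = 596.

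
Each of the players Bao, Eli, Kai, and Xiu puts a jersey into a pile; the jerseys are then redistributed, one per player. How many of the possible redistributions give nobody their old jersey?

9

This is the derangement count D_4: permutations of 4 items with no fixed point.
By inclusion–exclusion this is Σ_{j=0}^{4} (−1)^j C(4,j)·(4−j)!.
Computing: 24 − 24 + 12 − 4 + 1 = 9.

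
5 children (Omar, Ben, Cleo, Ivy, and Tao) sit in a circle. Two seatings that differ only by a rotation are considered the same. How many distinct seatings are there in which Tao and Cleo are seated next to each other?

Glue Tao and Cleo into a block (2 internal orders). Seating 4 units around a circle gives (3)! arrangements.
So 2 × (3)! = 2 × 6 = 12.

12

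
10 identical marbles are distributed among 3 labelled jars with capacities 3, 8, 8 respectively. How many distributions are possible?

32

Ignoring the caps, the number of non-negative solutions to x_1+…+x_3 = 10 is C(12,2) = 66.
Subtract solutions that violate a single cap (substitute x_i' = x_i − (cap_i+1)): x_1 ≥ 4 gives C(8,2) = 28; x_2 ≥ 9 gives C(3,2) = 3; x_3 ≥ 9 gives C(3,2) = 3. Together 34.
No two caps can be exceeded simultaneously, so the pair terms are all 0.
By inclusion–exclusion the count is 66 − 34 + 0 = 32.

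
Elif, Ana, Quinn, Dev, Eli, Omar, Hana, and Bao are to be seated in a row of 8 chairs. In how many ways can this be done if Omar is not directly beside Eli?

30240

Of the 8! = 40320 arrangements, those with Omar and Eli adjacent number 2 × 7! = 10080 (treat the pair as a block with 2 internal orders).
Complementary counting: 40320 − 10080 = 30240.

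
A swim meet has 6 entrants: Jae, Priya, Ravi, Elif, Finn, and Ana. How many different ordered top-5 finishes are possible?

There are 6 choices for 1st place, 5 for 2nd, and so on down to 2 for position 5.
That gives 6 × 5 × 4 × 3 × 2 = 720.

720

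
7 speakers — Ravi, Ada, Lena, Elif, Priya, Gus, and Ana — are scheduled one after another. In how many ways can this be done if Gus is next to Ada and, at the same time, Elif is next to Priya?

Treat {Gus,Ada} as one block (2 orders) and {Elif,Priya} as another (2 orders).
That leaves 5 units to arrange: 2 × 2 × 5! = 4 × 120 = 480.

480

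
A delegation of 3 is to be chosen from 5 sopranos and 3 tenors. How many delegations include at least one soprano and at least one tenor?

45

With no constraint there are C(8,3) = 56 possible selections.
Subtract selections that omit an entire group: no sopranos → C(3,3) = 1; no tenors → C(5,3) = 10.
Both groups omitted at once is impossible, so 56 − 11 = 45.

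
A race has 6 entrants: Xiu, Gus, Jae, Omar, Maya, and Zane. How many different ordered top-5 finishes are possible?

There are 6 choices for 1st place, 5 for 2nd, and so on down to 2 for position 5.
That gives 6 × 5 × 4 × 3 × 2 = 720.

720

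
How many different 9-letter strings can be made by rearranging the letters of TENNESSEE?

3780

Letter multiplicities in TENNESSEE: E×4, N×2, S×2, T×1.
The number of distinct arrangements is 9!/(4!·2!·2!) = 362880/96 = 3780.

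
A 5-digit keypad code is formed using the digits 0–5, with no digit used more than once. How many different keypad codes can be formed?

720

Choose and order 5 of the 6 symbols: the first digit has 6 options, the next 5, and so on down to 2.
That product is 6 × 5 × 4 × 3 × 2 = 720.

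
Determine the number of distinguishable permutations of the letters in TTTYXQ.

120

The 6 letters of TTTYXQ have repeats: T appearing 3 times.
So there are 6! / (3!) = 120 distinguishable arrangements.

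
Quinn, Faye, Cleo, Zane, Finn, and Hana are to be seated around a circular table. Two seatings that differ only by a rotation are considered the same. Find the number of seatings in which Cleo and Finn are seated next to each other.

48

Treat {Cleo, Finn} as one unit (2 internal orders) and seat the resulting 5 units around the table: (4)! circular arrangements.
So 2 × (4)! = 2 × 24 = 48.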